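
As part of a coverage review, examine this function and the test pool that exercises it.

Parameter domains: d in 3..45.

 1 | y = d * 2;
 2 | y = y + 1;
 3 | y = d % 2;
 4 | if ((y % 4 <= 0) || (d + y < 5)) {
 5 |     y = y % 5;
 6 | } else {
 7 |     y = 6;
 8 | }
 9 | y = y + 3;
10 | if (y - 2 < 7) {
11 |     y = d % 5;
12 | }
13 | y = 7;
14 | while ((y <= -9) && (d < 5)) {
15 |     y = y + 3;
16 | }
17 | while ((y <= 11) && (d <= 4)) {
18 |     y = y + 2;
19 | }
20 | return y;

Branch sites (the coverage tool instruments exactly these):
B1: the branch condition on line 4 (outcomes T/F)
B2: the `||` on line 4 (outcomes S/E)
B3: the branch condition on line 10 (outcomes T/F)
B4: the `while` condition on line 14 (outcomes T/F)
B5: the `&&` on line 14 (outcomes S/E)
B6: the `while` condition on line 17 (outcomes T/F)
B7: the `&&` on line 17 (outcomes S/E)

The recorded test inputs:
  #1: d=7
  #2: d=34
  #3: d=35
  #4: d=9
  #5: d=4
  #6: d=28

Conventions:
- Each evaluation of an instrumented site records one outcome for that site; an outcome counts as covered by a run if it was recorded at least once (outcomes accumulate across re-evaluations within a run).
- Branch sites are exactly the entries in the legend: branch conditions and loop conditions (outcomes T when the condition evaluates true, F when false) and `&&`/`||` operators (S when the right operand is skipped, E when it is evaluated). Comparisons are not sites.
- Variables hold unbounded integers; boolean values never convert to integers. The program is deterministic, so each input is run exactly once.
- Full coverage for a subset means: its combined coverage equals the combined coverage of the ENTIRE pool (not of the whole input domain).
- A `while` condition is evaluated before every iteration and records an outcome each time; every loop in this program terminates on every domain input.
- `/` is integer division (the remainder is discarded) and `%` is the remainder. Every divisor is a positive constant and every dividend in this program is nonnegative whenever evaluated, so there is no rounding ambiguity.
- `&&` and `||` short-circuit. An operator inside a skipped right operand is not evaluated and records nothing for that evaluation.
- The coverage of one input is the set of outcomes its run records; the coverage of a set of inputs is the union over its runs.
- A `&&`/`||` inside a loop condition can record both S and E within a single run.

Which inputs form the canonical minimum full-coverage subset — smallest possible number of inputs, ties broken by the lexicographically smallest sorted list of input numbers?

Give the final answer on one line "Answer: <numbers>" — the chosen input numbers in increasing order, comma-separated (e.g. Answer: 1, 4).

run #1 (d=7) records B1=F, B2=E, B3=F, B4=F, B5=S, B6=F, B7=E
run #2 (d=34) records B1=T, B2=S, B3=T, B4=F, B5=S, B6=F, B7=E
run #3 (d=35) records B1=F, B2=E, B3=F, B4=F, B5=S, B6=F, B7=E
run #4 (d=9) records B1=F, B2=E, B3=F, B4=F, B5=S, B6=F, B7=E
run #5 (d=4) records B1=T, B2=S, B3=T, B4=F, B5=S, B6=T, B6=F, B7=S, B7=E
run #6 (d=28) records B1=T, B2=S, B3=T, B4=F, B5=S, B6=F, B7=E
pool-wide coverage (12 outcomes): B1=T, B1=F, B2=S, B2=E, B3=T, B3=F, B4=F, B5=S, B6=T, B6=F, B7=S, B7=E
size 1 is not enough: best union over all size-1 subsets is 9/12
the canonical winner is {1, 5}: size 2, full 12-outcome coverage, earliest index list among size-2 covers

Answer: 1, 5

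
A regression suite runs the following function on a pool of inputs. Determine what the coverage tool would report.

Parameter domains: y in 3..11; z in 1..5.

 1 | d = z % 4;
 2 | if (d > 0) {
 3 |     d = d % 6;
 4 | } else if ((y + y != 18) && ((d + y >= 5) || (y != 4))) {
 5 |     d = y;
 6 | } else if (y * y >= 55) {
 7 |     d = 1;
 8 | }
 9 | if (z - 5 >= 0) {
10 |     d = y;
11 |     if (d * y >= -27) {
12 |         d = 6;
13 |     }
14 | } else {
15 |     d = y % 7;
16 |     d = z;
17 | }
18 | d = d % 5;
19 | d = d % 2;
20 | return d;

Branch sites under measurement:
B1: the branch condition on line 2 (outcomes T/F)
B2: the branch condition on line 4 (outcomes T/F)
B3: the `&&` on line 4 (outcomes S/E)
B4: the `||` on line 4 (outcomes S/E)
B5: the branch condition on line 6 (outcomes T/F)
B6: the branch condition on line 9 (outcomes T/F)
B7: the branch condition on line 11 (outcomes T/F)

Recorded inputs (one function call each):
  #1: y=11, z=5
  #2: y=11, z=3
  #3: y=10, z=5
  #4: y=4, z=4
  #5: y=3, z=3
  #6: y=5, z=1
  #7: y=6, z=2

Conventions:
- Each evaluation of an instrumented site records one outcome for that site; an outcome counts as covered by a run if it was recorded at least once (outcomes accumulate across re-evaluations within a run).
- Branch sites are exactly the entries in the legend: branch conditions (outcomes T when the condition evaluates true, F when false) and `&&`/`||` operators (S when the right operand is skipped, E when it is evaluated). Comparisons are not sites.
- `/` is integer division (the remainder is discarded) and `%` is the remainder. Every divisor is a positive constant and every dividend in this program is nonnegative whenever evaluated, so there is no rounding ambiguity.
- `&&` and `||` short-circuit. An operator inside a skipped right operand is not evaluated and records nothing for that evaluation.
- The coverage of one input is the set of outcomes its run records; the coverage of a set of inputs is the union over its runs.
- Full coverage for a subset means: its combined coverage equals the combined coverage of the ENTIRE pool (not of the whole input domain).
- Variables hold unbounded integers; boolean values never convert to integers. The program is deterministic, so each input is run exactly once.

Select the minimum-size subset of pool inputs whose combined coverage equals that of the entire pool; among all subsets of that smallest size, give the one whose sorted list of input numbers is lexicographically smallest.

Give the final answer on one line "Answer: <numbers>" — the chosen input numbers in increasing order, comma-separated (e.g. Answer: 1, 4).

input #1 (y=11, z=5): events B1->T, B6->T, B7->T; covers B1=T, B6=T, B7=T
input #2 (y=11, z=3): events B1->T, B6->F; covers B1=T, B6=F
input #3 (y=10, z=5): events B1->T, B6->T, B7->T; covers B1=T, B6=T, B7=T
input #4 (y=4, z=4): events B1->F, B3->E, B4->E, B2->F, B5->F, B6->F; covers B1=F, B2=F, B3=E, B4=E, B5=F, B6=F
input #5 (y=3, z=3): events B1->T, B6->F; covers B1=T, B6=F
input #6 (y=5, z=1): events B1->T, B6->F; covers B1=T, B6=F
input #7 (y=6, z=2): events B1->T, B6->F; covers B1=T, B6=F
together the pool reaches 9 outcomes: B1=T, B1=F, B2=F, B3=E, B4=E, B5=F, B6=T, B6=F, B7=T
every size-1 subset falls short of the 9 outcomes (best: 6/9)
size 2: inputs {1, 4} cover all 9 outcomes, and no lexicographically smaller subset of this size does

Answer: 1, 4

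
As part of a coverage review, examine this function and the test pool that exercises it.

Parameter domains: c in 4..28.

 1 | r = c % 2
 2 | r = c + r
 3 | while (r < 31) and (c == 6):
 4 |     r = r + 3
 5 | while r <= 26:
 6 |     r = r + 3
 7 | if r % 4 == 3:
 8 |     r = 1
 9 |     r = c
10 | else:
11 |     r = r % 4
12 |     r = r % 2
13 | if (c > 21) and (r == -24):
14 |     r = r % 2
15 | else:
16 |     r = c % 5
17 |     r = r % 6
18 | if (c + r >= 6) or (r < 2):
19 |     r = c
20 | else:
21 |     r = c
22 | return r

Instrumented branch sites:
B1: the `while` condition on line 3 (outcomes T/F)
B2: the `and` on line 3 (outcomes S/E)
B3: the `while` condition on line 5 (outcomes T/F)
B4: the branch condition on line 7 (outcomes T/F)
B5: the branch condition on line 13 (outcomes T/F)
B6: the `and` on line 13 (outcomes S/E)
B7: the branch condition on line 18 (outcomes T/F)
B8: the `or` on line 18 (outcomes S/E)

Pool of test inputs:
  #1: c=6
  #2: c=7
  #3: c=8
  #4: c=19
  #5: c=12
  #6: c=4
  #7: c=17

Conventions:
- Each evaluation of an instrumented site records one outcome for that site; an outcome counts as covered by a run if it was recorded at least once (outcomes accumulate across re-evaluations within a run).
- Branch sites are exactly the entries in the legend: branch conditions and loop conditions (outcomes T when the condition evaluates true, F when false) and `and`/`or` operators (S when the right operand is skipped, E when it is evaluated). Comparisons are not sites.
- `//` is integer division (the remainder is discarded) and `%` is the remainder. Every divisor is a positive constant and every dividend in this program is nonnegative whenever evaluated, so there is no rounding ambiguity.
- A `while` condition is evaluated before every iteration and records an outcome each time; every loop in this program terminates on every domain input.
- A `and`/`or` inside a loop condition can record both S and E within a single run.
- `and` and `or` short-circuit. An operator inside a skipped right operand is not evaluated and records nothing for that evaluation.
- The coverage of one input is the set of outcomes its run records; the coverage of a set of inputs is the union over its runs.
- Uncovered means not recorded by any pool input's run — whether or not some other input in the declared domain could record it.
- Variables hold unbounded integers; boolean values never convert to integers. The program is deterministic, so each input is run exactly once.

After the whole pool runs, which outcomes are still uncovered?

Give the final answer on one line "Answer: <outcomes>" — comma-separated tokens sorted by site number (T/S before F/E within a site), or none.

input #1, c=6: events B2->E, B1->T, B2->E, B1->T, B2->E, B1->T, B2->E, B1->T, B2->E, B1->T, B2->E, B1->T, B2->E, B1->T, ...; outcomes B1=T, B1=F, B2=S, B2=E, B3=F, B4=F, B5=F, B6=S, B7=T, B8=S
input #2, c=7: events B2->E, B1->F, B3->T, B3->T, B3->T, B3->T, B3->T, B3->T, B3->T, B3->F, B4->F, B6->S, B5->F, B8->S, ...; outcomes B1=F, B2=E, B3=T, B3=F, B4=F, B5=F, B6=S, B7=T, B8=S
input #3, c=8: events B2->E, B1->F, B3->T, B3->T, B3->T, B3->T, B3->T, B3->T, B3->T, B3->F, B4->F, B6->S, B5->F, B8->S, ...; outcomes B1=F, B2=E, B3=T, B3=F, B4=F, B5=F, B6=S, B7=T, B8=S
input #4, c=19: events B2->E, B1->F, B3->T, B3->T, B3->T, B3->F, B4->F, B6->S, B5->F, B8->S, B7->T; outcomes B1=F, B2=E, B3=T, B3=F, B4=F, B5=F, B6=S, B7=T, B8=S
input #5, c=12: events B2->E, B1->F, B3->T, B3->T, B3->T, B3->T, B3->T, B3->F, B4->T, B6->S, B5->F, B8->S, B7->T; outcomes B1=F, B2=E, B3=T, B3=F, B4=T, B5=F, B6=S, B7=T, B8=S
input #6, c=4: events B2->E, B1->F, B3->T, B3->T, B3->T, B3->T, B3->T, B3->T, B3->T, B3->T, B3->F, B4->F, B6->S, B5->F, ...; outcomes B1=F, B2=E, B3=T, B3=F, B4=F, B5=F, B6=S, B7=T, B8=S
input #7, c=17: events B2->E, B1->F, B3->T, B3->T, B3->T, B3->F, B4->T, B6->S, B5->F, B8->S, B7->T; outcomes B1=F, B2=E, B3=T, B3=F, B4=T, B5=F, B6=S, B7=T, B8=S
union over the pool: B1=T, B1=F, B2=S, B2=E, B3=T, B3=F, B4=T, B4=F, B5=F, B6=S, B7=T, B8=S
uncovered (4 of 16): B5=T, B6=E, B7=F, B8=E

Answer: B5=T, B6=E, B7=F, B8=E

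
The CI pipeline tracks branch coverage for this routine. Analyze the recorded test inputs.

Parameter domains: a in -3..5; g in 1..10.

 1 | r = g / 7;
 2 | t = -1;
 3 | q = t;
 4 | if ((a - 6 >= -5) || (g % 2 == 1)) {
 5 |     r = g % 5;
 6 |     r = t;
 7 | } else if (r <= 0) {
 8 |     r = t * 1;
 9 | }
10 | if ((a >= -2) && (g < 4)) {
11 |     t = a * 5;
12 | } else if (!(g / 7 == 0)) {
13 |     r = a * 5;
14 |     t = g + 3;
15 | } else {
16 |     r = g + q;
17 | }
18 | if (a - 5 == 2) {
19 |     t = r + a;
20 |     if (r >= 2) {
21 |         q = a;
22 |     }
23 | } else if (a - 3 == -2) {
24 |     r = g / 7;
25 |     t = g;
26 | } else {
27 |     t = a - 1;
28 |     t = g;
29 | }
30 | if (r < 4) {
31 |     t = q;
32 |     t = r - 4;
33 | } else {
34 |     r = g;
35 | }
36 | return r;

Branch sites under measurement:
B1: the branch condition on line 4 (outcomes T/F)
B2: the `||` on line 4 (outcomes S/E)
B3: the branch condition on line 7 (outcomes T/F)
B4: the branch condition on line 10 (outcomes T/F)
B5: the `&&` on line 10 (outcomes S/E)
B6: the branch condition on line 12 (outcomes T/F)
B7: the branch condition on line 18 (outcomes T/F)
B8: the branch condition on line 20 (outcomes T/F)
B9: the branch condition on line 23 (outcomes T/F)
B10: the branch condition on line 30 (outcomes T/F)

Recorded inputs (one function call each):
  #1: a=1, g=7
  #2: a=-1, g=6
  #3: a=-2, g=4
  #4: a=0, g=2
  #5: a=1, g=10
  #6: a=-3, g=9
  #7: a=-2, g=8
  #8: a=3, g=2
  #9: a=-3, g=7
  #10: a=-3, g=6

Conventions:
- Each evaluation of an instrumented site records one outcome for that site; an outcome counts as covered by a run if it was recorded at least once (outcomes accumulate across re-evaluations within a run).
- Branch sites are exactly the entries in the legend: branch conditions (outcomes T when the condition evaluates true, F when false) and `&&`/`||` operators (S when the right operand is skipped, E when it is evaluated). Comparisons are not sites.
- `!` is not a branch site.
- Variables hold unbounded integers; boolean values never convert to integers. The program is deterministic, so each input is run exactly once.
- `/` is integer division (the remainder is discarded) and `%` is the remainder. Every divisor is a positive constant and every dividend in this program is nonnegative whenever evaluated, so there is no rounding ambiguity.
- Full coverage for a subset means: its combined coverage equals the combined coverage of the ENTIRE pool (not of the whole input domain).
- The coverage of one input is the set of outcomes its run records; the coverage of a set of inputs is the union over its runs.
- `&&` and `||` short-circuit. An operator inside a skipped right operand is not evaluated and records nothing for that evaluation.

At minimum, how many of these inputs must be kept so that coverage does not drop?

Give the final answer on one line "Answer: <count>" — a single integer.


run #1 (a=1, g=7) runs B2->S, B1->T, B5->E, B4->F, B6->T, B7->F, B9->T, B10->T; records B1=T, B2=S, B4=F, B5=E, B6=T, B7=F, B9=T, B10=T
run #2 (a=-1, g=6) runs B2->E, B1->F, B3->T, B5->E, B4->F, B6->F, B7->F, B9->F, B10->F; records B1=F, B2=E, B3=T, B4=F, B5=E, B6=F, B7=F, B9=F, B10=F
run #3 (a=-2, g=4) runs B2->E, B1->F, B3->T, B5->E, B4->F, B6->F, B7->F, B9->F, B10->T; records B1=F, B2=E, B3=T, B4=F, B5=E, B6=F, B7=F, B9=F, B10=T
run #4 (a=0, g=2) runs B2->E, B1->F, B3->T, B5->E, B4->T, B7->F, B9->F, B10->T; records B1=F, B2=E, B3=T, B4=T, B5=E, B7=F, B9=F, B10=T
run #5 (a=1, g=10) runs B2->S, B1->T, B5->E, B4->F, B6->T, B7->F, B9->T, B10->T; records B1=T, B2=S, B4=F, B5=E, B6=T, B7=F, B9=T, B10=T
run #6 (a=-3, g=9) runs B2->E, B1->T, B5->S, B4->F, B6->T, B7->F, B9->F, B10->T; records B1=T, B2=E, B4=F, B5=S, B6=T, B7=F, B9=F, B10=T
run #7 (a=-2, g=8) runs B2->E, B1->F, B3->F, B5->E, B4->F, B6->T, B7->F, B9->F, B10->T; records B1=F, B2=E, B3=F, B4=F, B5=E, B6=T, B7=F, B9=F, B10=T
run #8 (a=3, g=2) runs B2->S, B1->T, B5->E, B4->T, B7->F, B9->F, B10->T; records B1=T, B2=S, B4=T, B5=E, B7=F, B9=F, B10=T
run #9 (a=-3, g=7) runs B2->E, B1->T, B5->S, B4->F, B6->T, B7->F, B9->F, B10->T; records B1=T, B2=E, B4=F, B5=S, B6=T, B7=F, B9=F, B10=T
run #10 (a=-3, g=6) runs B2->E, B1->F, B3->T, B5->S, B4->F, B6->F, B7->F, B9->F, B10->F; records B1=F, B2=E, B3=T, B4=F, B5=S, B6=F, B7=F, B9=F, B10=F
the full pool covers 17 outcomes: B1=T, B1=F, B2=S, B2=E, B3=T, B3=F, B4=T, B4=F, B5=S, B5=E, B6=T, B6=F, B7=F, B9=T, B9=F, B10=T, B10=F
size 1 is not enough: best union over all size-1 subsets is 9/17
size 2 is not enough: best union over all size-2 subsets is 15/17
size 3 is not enough: best union over all size-3 subsets is 16/17
the canonical winner is {1, 4, 7, 10}: size 4, full 17-outcome coverage, earliest index list among size-4 covers
Answer: 4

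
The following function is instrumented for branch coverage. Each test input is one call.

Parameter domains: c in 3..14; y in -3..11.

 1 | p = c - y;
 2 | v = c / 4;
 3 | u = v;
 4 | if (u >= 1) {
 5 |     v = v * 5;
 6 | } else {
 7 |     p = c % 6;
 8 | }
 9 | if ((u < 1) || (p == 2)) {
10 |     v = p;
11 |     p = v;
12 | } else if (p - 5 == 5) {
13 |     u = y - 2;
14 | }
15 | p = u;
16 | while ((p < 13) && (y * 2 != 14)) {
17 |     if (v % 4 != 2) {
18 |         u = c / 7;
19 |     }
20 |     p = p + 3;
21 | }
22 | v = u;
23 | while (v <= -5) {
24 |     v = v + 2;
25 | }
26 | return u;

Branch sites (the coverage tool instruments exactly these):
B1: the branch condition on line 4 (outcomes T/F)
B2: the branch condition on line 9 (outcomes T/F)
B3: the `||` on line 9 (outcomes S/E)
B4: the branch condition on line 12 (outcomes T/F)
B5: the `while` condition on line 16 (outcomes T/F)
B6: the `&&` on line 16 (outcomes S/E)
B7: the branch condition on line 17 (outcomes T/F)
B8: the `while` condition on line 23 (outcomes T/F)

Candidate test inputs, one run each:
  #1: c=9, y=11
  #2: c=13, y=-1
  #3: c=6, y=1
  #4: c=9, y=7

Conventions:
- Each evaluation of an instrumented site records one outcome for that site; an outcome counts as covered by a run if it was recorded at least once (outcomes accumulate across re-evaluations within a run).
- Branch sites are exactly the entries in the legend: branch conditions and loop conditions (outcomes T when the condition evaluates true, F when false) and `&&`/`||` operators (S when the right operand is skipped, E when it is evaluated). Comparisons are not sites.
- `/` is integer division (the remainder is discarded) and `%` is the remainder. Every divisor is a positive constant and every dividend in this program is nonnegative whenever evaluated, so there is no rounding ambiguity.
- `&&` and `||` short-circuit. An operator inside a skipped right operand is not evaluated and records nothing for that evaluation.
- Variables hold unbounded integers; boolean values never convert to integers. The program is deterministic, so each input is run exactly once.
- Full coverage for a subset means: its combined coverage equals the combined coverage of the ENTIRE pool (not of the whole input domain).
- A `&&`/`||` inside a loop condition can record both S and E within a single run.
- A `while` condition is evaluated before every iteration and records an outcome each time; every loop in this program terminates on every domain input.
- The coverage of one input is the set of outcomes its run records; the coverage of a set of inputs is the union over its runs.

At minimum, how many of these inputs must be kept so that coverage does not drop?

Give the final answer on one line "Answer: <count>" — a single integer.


run #1 (c=9, y=11) runs B1->T, B3->E, B2->F, B4->F, B6->E, B5->T, B7->F, B6->E, B5->T, B7->F, B6->E, B5->T, B7->F, B6->E, ...; records B1=T, B2=F, B3=E, B4=F, B5=T, B5=F, B6=S, B6=E, B7=F, B8=F
run #2 (c=13, y=-1) runs B1->T, B3->E, B2->F, B4->F, B6->E, B5->T, B7->T, B6->E, B5->T, B7->T, B6->E, B5->T, B7->T, B6->E, ...; records B1=T, B2=F, B3=E, B4=F, B5=T, B5=F, B6=S, B6=E, B7=T, B8=F
run #3 (c=6, y=1) runs B1->T, B3->E, B2->F, B4->F, B6->E, B5->T, B7->T, B6->E, B5->T, B7->T, B6->E, B5->T, B7->T, B6->E, ...; records B1=T, B2=F, B3=E, B4=F, B5=T, B5=F, B6=S, B6=E, B7=T, B8=F
run #4 (c=9, y=7) runs B1->T, B3->E, B2->T, B6->E, B5->F, B8->F; records B1=T, B2=T, B3=E, B5=F, B6=E, B8=F
the full pool covers 12 outcomes: B1=T, B2=T, B2=F, B3=E, B4=F, B5=T, B5=F, B6=S, B6=E, B7=T, B7=F, B8=F
size 1 is not enough: best union over all size-1 subsets is 10/12
size 2 is not enough: best union over all size-2 subsets is 11/12
size 3: inputs {1, 2, 4} cover all 12 outcomes, and no lexicographically smaller subset of this size does
Answer: 3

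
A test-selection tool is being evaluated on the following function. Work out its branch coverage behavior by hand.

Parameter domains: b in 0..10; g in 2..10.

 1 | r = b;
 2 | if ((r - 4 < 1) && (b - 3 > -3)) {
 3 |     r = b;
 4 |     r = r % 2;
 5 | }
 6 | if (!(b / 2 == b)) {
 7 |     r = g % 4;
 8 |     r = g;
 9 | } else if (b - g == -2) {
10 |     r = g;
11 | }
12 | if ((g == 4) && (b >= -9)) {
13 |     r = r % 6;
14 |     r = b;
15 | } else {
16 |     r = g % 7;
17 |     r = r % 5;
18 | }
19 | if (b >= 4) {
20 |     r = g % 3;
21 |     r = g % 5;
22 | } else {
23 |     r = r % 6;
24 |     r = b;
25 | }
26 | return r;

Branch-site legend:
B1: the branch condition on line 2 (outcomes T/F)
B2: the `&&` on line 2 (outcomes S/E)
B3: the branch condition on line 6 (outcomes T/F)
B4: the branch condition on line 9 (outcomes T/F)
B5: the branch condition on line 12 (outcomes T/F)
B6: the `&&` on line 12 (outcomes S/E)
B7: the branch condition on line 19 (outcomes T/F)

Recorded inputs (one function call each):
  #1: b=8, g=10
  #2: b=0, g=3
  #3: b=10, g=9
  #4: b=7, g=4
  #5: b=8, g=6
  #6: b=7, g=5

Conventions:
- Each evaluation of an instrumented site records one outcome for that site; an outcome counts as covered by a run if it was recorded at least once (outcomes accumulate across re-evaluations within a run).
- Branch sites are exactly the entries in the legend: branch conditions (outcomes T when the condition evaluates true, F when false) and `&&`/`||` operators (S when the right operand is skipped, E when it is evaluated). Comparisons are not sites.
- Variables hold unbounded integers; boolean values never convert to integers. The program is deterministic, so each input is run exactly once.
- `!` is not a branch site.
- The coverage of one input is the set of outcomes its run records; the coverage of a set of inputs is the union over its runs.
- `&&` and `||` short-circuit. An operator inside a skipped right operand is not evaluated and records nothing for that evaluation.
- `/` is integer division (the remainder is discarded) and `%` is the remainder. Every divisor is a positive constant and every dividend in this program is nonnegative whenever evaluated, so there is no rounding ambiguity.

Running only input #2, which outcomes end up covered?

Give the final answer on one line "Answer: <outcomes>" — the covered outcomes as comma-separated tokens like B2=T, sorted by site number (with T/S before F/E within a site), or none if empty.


Event log for input #2 (b=0, g=3):
  B2->E, B1->F, B3->F, B4->F, B6->S, B5->F, B7->F
as a set, this run covers: B1=F, B2=E, B3=F, B4=F, B5=F, B6=S, B7=F
Answer: B1=F, B2=E, B3=F, B4=F, B5=F, B6=S, B7=F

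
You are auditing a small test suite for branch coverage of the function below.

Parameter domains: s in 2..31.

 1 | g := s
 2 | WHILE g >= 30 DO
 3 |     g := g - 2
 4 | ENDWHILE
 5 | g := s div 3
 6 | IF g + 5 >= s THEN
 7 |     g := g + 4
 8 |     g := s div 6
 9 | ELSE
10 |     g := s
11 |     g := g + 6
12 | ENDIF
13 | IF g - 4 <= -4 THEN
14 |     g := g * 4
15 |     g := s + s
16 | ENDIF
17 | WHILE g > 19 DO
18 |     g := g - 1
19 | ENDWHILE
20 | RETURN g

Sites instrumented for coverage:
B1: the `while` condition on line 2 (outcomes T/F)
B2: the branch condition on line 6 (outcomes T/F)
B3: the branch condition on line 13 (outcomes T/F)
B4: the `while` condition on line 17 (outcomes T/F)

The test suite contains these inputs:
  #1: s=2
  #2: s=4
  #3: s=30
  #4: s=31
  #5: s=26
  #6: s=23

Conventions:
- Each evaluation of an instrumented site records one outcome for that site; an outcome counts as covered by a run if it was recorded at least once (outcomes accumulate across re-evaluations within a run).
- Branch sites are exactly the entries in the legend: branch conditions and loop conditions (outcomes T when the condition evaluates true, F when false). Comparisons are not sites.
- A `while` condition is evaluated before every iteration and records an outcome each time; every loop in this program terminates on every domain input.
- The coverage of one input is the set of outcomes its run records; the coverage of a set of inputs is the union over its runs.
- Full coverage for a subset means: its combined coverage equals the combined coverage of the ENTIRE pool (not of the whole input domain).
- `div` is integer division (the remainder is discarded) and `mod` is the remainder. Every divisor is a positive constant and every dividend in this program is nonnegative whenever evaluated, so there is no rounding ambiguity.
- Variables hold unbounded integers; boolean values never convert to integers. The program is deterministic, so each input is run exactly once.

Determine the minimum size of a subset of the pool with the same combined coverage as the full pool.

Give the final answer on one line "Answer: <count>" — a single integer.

#1 (s=2) -> covered: B1=F, B2=T, B3=T, B4=F
#2 (s=4) -> covered: B1=F, B2=T, B3=T, B4=F
#3 (s=30) -> covered: B1=T, B1=F, B2=F, B3=F, B4=T, B4=F
#4 (s=31) -> covered: B1=T, B1=F, B2=F, B3=F, B4=T, B4=F
#5 (s=26) -> covered: B1=F, B2=F, B3=F, B4=T, B4=F
#6 (s=23) -> covered: B1=F, B2=F, B3=F, B4=T, B4=F
together the pool reaches 8 outcomes: B1=T, B1=F, B2=T, B2=F, B3=T, B3=F, B4=T, B4=F
size 1 is not enough: best union over all size-1 subsets is 6/8
inputs {1, 3} (size 2) cover everything; no size-2 subset with a lexicographically smaller index list covers all 8

Answer: 2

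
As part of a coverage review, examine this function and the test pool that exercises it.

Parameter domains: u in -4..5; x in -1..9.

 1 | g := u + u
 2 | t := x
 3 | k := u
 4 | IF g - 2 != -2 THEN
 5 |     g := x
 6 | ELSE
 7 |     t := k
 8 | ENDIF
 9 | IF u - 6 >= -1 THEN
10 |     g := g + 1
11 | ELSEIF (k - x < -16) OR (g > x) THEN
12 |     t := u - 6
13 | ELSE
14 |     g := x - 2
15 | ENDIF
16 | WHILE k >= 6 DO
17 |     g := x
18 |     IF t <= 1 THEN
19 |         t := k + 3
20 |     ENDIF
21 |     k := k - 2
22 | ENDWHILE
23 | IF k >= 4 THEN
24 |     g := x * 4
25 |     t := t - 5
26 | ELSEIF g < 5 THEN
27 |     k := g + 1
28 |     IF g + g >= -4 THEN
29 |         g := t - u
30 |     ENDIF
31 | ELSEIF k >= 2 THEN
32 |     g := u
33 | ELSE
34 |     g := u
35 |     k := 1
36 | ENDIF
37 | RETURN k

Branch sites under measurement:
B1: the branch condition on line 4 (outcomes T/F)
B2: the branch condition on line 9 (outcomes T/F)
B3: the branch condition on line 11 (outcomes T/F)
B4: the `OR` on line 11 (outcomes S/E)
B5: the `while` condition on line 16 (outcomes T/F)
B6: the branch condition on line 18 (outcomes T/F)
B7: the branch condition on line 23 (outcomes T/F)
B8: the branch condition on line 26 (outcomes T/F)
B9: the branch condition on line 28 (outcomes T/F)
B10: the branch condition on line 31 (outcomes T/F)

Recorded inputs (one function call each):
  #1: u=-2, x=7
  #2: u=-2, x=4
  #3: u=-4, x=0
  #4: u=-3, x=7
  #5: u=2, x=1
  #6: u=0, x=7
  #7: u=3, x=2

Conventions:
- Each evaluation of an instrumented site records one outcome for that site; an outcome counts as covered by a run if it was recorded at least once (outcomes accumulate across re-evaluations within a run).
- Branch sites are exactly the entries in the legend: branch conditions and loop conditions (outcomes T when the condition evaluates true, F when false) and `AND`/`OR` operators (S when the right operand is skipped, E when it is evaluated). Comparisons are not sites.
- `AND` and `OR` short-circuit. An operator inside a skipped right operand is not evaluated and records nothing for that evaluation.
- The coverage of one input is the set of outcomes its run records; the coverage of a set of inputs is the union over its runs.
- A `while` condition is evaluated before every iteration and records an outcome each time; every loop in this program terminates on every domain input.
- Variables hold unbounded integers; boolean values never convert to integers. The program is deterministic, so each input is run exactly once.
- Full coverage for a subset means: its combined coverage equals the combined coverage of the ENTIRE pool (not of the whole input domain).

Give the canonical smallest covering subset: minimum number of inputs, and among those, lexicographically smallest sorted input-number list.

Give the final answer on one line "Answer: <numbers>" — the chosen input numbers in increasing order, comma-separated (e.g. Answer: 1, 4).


test 1 (u=-2, x=7) fires B1->T, B2->F, B4->E, B3->F, B5->F, B7->F, B8->F, B10->F; hits B1=T, B2=F, B3=F, B4=E, B5=F, B7=F, B8=F, B10=F
test 2 (u=-2, x=4) fires B1->T, B2->F, B4->E, B3->F, B5->F, B7->F, B8->T, B9->T; hits B1=T, B2=F, B3=F, B4=E, B5=F, B7=F, B8=T, B9=T
test 3 (u=-4, x=0) fires B1->T, B2->F, B4->E, B3->F, B5->F, B7->F, B8->T, B9->T; hits B1=T, B2=F, B3=F, B4=E, B5=F, B7=F, B8=T, B9=T
test 4 (u=-3, x=7) fires B1->T, B2->F, B4->E, B3->F, B5->F, B7->F, B8->F, B10->F; hits B1=T, B2=F, B3=F, B4=E, B5=F, B7=F, B8=F, B10=F
test 5 (u=2, x=1) fires B1->T, B2->F, B4->E, B3->F, B5->F, B7->F, B8->T, B9->T; hits B1=T, B2=F, B3=F, B4=E, B5=F, B7=F, B8=T, B9=T
test 6 (u=0, x=7) fires B1->F, B2->F, B4->E, B3->F, B5->F, B7->F, B8->F, B10->F; hits B1=F, B2=F, B3=F, B4=E, B5=F, B7=F, B8=F, B10=F
test 7 (u=3, x=2) fires B1->T, B2->F, B4->E, B3->F, B5->F, B7->F, B8->T, B9->T; hits B1=T, B2=F, B3=F, B4=E, B5=F, B7=F, B8=T, B9=T
the full pool covers 11 outcomes: B1=T, B1=F, B2=F, B3=F, B4=E, B5=F, B7=F, B8=T, B8=F, B9=T, B10=F
every size-1 subset falls short of the 11 outcomes (best: 8/11)
at size 2, {2, 6} reaches all 11 outcomes; every lexicographically earlier size-2 subset fails
Answer: 2, 6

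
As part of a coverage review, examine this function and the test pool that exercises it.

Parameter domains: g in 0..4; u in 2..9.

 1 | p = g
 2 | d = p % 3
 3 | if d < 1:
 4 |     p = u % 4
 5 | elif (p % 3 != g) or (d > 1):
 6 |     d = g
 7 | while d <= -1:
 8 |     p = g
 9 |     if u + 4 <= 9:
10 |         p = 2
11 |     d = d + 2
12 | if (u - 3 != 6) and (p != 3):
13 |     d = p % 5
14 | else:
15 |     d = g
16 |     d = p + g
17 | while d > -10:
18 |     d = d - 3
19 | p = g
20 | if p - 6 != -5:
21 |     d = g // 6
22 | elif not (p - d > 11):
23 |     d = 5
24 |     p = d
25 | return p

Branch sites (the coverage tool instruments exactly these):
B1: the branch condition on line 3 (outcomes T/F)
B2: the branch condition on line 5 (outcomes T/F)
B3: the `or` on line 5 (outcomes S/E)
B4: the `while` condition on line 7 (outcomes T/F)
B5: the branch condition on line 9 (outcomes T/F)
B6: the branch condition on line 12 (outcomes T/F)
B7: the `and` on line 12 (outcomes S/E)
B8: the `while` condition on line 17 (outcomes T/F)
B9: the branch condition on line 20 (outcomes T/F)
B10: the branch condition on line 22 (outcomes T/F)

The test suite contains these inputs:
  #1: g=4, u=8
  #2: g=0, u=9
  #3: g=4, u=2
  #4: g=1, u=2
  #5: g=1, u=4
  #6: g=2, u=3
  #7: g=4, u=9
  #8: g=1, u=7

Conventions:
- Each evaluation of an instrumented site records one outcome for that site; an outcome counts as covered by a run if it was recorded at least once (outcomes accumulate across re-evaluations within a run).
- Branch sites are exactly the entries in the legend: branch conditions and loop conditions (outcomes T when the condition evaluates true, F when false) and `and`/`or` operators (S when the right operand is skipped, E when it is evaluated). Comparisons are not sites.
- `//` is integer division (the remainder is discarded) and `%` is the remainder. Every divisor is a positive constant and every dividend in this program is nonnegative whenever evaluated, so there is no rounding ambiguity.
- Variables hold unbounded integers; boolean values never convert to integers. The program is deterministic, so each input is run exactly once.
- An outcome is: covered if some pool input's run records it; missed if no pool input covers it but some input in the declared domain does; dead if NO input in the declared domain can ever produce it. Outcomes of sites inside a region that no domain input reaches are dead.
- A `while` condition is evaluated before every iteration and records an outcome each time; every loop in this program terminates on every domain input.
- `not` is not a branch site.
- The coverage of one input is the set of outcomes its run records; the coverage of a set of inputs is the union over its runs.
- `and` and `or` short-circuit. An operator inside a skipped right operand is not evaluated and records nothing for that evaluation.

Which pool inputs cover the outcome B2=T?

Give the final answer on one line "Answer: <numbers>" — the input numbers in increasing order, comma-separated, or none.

input #1 (g=4, u=8): hits B2=T
input #2 (g=0, u=9): never hits B2=T
input #3 (g=4, u=2): hits B2=T
input #4 (g=1, u=2): never hits B2=T
input #5 (g=1, u=4): never hits B2=T
input #6 (g=2, u=3): hits B2=T
input #7 (g=4, u=9): hits B2=T
input #8 (g=1, u=7): never hits B2=T

Answer: 1, 3, 6, 7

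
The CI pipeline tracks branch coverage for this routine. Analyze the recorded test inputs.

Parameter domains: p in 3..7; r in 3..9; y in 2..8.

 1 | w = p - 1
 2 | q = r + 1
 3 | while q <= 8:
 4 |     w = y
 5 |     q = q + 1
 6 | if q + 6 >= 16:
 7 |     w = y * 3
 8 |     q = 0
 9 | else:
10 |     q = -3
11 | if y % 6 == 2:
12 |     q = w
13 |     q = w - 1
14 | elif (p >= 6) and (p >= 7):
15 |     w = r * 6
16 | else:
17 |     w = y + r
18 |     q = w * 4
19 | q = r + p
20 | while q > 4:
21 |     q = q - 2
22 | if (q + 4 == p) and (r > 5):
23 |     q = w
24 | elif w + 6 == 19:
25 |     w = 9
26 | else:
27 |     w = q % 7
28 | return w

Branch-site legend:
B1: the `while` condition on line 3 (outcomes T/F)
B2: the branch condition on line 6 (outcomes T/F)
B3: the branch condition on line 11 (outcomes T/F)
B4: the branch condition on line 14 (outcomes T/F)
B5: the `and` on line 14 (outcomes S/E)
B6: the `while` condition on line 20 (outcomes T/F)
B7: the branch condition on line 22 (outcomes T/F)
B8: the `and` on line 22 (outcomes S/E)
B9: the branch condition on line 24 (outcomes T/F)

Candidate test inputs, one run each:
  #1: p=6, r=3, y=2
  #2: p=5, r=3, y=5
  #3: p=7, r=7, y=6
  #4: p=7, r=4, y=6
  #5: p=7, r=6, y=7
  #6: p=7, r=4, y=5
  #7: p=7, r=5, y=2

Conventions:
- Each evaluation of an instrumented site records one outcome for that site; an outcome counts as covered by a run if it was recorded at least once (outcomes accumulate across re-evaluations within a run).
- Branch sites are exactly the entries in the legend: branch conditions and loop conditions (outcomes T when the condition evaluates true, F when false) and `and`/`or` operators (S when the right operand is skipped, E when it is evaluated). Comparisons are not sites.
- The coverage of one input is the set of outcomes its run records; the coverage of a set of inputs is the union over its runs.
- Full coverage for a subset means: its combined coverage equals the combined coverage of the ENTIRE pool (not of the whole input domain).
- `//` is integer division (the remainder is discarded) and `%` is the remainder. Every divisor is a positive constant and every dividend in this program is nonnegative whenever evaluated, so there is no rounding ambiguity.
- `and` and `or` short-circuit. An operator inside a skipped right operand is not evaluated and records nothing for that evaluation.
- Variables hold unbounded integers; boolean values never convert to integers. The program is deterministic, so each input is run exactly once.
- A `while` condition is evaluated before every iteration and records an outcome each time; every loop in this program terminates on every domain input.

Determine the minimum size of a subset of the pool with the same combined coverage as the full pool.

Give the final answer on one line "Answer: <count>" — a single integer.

#1 (p=6, r=3, y=2) -> covered: B1=T, B1=F, B2=F, B3=T, B6=T, B6=F, B7=F, B8=S, B9=F
#2 (p=5, r=3, y=5) -> covered: B1=T, B1=F, B2=F, B3=F, B4=F, B5=S, B6=T, B6=F, B7=F, B8=S, B9=F
#3 (p=7, r=7, y=6) -> covered: B1=T, B1=F, B2=F, B3=F, B4=T, B5=E, B6=T, B6=F, B7=F, B8=S, B9=F
#4 (p=7, r=4, y=6) -> covered: B1=T, B1=F, B2=F, B3=F, B4=T, B5=E, B6=T, B6=F, B7=F, B8=E, B9=F
#5 (p=7, r=6, y=7) -> covered: B1=T, B1=F, B2=F, B3=F, B4=T, B5=E, B6=T, B6=F, B7=T, B8=E
#6 (p=7, r=4, y=5) -> covered: B1=T, B1=F, B2=F, B3=F, B4=T, B5=E, B6=T, B6=F, B7=F, B8=E, B9=F
#7 (p=7, r=5, y=2) -> covered: B1=T, B1=F, B2=F, B3=T, B6=T, B6=F, B7=F, B8=S, B9=F
union over all inputs: B1=T, B1=F, B2=F, B3=T, B3=F, B4=T, B4=F, B5=S, B5=E, B6=T, B6=F, B7=T, B7=F, B8=S, B8=E, B9=F (16 outcomes)
every size-1 subset falls short of the 16 outcomes (best: 11/16)
every size-2 subset falls short of the 16 outcomes (best: 15/16)
at size 3, {1, 2, 5} reaches all 16 outcomes; every lexicographically earlier size-3 subset fails

Answer: 3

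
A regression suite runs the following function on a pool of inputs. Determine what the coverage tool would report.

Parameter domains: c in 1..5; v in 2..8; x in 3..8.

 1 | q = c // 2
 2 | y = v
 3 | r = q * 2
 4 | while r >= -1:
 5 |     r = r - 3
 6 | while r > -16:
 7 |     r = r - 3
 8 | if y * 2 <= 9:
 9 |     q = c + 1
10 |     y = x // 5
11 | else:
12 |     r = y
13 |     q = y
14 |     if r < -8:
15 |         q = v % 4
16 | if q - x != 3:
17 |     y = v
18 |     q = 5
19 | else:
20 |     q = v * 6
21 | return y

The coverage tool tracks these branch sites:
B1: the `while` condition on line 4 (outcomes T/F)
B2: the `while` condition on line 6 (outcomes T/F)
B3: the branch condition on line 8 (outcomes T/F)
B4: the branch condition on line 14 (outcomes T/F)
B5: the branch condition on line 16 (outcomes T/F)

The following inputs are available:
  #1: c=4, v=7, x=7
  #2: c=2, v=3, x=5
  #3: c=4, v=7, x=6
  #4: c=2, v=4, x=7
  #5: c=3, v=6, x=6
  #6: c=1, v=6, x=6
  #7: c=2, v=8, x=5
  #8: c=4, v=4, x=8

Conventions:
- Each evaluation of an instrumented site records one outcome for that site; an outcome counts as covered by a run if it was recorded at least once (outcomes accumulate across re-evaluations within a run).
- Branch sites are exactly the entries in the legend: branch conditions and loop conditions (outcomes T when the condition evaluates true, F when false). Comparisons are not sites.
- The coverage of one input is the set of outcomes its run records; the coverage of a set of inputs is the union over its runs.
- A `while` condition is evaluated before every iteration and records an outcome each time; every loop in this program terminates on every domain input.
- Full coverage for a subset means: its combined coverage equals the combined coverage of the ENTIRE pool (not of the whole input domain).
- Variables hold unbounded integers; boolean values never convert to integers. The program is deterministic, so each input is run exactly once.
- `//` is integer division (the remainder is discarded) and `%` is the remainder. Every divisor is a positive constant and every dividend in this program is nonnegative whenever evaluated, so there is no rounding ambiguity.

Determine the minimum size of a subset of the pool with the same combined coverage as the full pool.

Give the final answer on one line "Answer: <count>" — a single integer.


run #1 (c=4, v=7, x=7) runs B1->T, B1->T, B1->F, B2->T, B2->T, B2->T, B2->T, B2->T, B2->F, B3->F, B4->F, B5->T; records B1=T, B1=F, B2=T, B2=F, B3=F, B4=F, B5=T
run #2 (c=2, v=3, x=5) runs B1->T, B1->T, B1->F, B2->T, B2->T, B2->T, B2->T, B2->F, B3->T, B5->T; records B1=T, B1=F, B2=T, B2=F, B3=T, B5=T
run #3 (c=4, v=7, x=6) runs B1->T, B1->T, B1->F, B2->T, B2->T, B2->T, B2->T, B2->T, B2->F, B3->F, B4->F, B5->T; records B1=T, B1=F, B2=T, B2=F, B3=F, B4=F, B5=T
run #4 (c=2, v=4, x=7) runs B1->T, B1->T, B1->F, B2->T, B2->T, B2->T, B2->T, B2->F, B3->T, B5->T; records B1=T, B1=F, B2=T, B2=F, B3=T, B5=T
run #5 (c=3, v=6, x=6) runs B1->T, B1->T, B1->F, B2->T, B2->T, B2->T, B2->T, B2->F, B3->F, B4->F, B5->T; records B1=T, B1=F, B2=T, B2=F, B3=F, B4=F, B5=T
run #6 (c=1, v=6, x=6) runs B1->T, B1->F, B2->T, B2->T, B2->T, B2->T, B2->T, B2->F, B3->F, B4->F, B5->T; records B1=T, B1=F, B2=T, B2=F, B3=F, B4=F, B5=T
run #7 (c=2, v=8, x=5) runs B1->T, B1->T, B1->F, B2->T, B2->T, B2->T, B2->T, B2->F, B3->F, B4->F, B5->F; records B1=T, B1=F, B2=T, B2=F, B3=F, B4=F, B5=F
run #8 (c=4, v=4, x=8) runs B1->T, B1->T, B1->F, B2->T, B2->T, B2->T, B2->T, B2->T, B2->F, B3->T, B5->T; records B1=T, B1=F, B2=T, B2=F, B3=T, B5=T
the full pool covers 9 outcomes: B1=T, B1=F, B2=T, B2=F, B3=T, B3=F, B4=F, B5=T, B5=F
size 1 is not enough: best union over all size-1 subsets is 7/9
size 2: inputs {2, 7} cover all 9 outcomes, and no lexicographically smaller subset of this size does
Answer: 2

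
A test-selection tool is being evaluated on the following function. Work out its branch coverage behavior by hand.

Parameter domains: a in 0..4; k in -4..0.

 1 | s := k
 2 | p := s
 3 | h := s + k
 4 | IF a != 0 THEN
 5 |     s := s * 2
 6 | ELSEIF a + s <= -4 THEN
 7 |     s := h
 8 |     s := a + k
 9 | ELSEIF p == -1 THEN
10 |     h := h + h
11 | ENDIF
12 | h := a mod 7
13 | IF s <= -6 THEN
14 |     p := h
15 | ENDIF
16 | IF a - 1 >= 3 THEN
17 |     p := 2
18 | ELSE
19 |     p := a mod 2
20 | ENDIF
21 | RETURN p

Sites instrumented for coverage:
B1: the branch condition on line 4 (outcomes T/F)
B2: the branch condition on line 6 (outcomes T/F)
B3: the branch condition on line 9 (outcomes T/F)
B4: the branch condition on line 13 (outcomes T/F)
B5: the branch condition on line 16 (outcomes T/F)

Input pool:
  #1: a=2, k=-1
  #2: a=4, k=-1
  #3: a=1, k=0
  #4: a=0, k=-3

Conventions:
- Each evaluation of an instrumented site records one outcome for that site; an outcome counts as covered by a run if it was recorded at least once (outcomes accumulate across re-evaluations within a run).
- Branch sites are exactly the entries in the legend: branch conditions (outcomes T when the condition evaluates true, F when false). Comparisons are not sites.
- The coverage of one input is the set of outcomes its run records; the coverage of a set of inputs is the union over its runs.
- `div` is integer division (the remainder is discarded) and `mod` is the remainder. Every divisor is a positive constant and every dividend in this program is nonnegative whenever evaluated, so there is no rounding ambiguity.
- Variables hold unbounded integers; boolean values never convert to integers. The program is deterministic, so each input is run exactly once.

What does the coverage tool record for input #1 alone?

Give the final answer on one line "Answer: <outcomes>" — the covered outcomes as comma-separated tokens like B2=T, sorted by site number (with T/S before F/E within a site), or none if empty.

Simulating input #1 (a=2, k=-1) step by step:
  B1->T, B4->F, B5->F
deduplicating events, the covered set is: B1=T, B4=F, B5=F

Answer: B1=T, B4=F, B5=F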